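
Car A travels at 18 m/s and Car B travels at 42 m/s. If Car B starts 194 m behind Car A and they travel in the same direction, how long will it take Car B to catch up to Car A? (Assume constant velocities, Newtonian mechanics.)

Relative speed: v_rel = 42 - 18 = 24 m/s
Time to catch: t = d₀/v_rel = 194/24 = 8.08 s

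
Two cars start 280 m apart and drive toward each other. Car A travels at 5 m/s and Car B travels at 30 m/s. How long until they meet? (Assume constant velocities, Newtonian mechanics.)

Combined speed: v_combined = 5 + 30 = 35 m/s
Time to meet: t = d/v_combined = 280/35 = 8.0 s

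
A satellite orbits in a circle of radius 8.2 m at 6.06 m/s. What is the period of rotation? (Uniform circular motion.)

T = 2πr/v = 2π×8.2/6.06 = 8.5 s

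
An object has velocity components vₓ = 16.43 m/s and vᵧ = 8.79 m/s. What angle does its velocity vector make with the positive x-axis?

θ = arctan(vᵧ/vₓ) = arctan(8.79/16.43) = 28.15°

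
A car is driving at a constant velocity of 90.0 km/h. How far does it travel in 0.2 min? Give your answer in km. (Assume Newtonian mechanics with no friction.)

v = 90.0 km/h × 0.2777777777777778 = 25.0 m/s
t = 0.2 min × 60.0 = 12.0 s
d = v × t = 25.0 × 12.0 = 300.0 m
d = 300.0 m / 1000.0 = 0.3 km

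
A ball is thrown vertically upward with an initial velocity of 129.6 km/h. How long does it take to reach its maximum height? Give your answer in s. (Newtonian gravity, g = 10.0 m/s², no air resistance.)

v₀ = 129.6 km/h × 0.2777777777777778 = 36.0 m/s
t_up = v₀ / g = 36.0 / 10.0 = 3.6 s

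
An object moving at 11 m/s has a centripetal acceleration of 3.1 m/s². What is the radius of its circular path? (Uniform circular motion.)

r = v²/a_c = 11²/3.1 = 39.03 m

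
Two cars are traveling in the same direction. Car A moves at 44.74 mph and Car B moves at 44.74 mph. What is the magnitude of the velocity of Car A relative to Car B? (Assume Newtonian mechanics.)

v_rel = |v_A - v_B| = |44.74 - 44.74| = 0.0 mph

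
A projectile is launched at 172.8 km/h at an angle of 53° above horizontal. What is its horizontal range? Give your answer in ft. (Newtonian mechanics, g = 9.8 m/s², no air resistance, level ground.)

v₀ = 172.8 km/h × 0.2777777777777778 = 48.0 m/s
R = v₀² × sin(2θ) / g = 48.0² × sin(2 × 53°) / 9.8 = 2304.0 × 0.961262 / 9.8 = 225.995 m
R = 225.995 m / 0.3048 = 741.5 ft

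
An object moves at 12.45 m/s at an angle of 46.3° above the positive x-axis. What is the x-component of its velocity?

vₓ = v cos(θ) = 12.45 × cos(46.3°) = 8.6 m/s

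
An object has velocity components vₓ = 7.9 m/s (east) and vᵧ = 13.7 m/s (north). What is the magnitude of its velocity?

|v| = √(vₓ² + vᵧ²) = √(7.9² + 13.7²) = √(250.1) = 15.81 m/s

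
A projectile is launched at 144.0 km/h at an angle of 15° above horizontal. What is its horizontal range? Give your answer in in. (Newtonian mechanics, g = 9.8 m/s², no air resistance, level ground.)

v₀ = 144.0 km/h × 0.2777777777777778 = 40.0 m/s
R = v₀² × sin(2θ) / g = 40.0² × sin(2 × 15°) / 9.8 = 1600.0 × 0.5 / 9.8 = 81.6327 m
R = 81.6327 m / 0.0254 = 3214 in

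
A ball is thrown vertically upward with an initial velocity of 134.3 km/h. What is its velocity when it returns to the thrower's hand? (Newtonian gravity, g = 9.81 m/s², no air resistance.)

By conservation of energy (no air resistance), the ball returns to the throw height with the same speed as launch, but directed downward.
|v_ground| = v₀ = 134.3 km/h
v_ground = 134.3 km/h (downward)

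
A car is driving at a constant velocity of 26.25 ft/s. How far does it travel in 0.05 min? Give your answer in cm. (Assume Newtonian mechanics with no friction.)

v = 26.25 ft/s × 0.3048 = 8.001 m/s
t = 0.05 min × 60.0 = 3.0 s
d = v × t = 8.001 × 3.0 = 24.003 m
d = 24.003 m / 0.01 = 2400 cm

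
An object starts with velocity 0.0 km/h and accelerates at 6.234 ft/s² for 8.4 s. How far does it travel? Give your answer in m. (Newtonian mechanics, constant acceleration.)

v₀ = 0.0 km/h × 0.2777777777777778 = 0.0 m/s
a = 6.234 ft/s² × 0.3048 = 1.90012 m/s²
d = v₀ × t + ½ × a × t² = 0.0 × 8.4 + 0.5 × 1.90012 × 8.4² = 67.04 m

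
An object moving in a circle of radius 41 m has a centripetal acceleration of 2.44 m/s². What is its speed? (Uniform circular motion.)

v = √(a_c × r) = √(2.44 × 41) = 10.0 m/s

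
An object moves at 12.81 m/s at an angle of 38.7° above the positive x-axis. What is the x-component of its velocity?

vₓ = v cos(θ) = 12.81 × cos(38.7°) = 10.0 m/s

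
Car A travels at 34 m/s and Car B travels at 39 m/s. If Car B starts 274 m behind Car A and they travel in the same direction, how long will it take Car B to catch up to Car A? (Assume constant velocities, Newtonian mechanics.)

Relative speed: v_rel = 39 - 34 = 5 m/s
Time to catch: t = d₀/v_rel = 274/5 = 54.8 s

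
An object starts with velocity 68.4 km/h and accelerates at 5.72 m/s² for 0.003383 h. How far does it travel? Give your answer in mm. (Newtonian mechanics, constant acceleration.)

v₀ = 68.4 km/h × 0.2777777777777778 = 19.0 m/s
t = 0.003383 h × 3600.0 = 12.1788 s
d = v₀ × t + ½ × a × t² = 19.0 × 12.1788 + 0.5 × 5.72 × 12.1788² = 655.601 m
d = 655.601 m / 0.001 = 655600 mm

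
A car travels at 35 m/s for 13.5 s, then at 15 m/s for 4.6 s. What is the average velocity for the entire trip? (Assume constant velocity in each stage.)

d₁ = v₁t₁ = 35 × 13.5 = 472.5 m
d₂ = v₂t₂ = 15 × 4.6 = 69.0 m
d_total = 541.5 m, t_total = 18.1 s
v_avg = d_total/t_total = 541.5/18.1 = 29.92 m/s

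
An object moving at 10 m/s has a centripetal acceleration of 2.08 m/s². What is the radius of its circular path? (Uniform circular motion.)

r = v²/a_c = 10²/2.08 = 48.08 m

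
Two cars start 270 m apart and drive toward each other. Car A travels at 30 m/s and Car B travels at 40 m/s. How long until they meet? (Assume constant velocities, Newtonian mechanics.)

Combined speed: v_combined = 30 + 40 = 70 m/s
Time to meet: t = d/v_combined = 270/70 = 3.86 s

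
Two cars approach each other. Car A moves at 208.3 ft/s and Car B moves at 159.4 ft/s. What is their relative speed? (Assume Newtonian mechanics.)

v_rel = v_A + v_B = 208.3 + 159.4 = 367.7 ft/s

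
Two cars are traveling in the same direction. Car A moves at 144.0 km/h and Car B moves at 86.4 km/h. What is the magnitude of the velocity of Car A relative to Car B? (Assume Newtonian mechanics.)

v_rel = |v_A - v_B| = |144.0 - 86.4| = 57.6 km/h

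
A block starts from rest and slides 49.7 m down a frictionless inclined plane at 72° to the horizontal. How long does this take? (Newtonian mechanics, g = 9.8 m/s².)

a = g sin(θ) = 9.8 × sin(72°) = 9.3204 m/s²
t = √(2d/a) = √(2 × 49.7 / 9.3204) = 3.27 s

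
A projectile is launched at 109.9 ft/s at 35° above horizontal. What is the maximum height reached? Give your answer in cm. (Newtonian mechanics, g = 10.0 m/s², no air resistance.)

v₀ = 109.9 ft/s × 0.3048 = 33.4975 m/s
H = v₀² × sin²(θ) / (2g) = 33.4975² × sin(35°)² / (2 × 10.0) = 1122.08 × 0.32899 / 20.0 = 18.4577 m
H = 18.4577 m / 0.01 = 1846 cm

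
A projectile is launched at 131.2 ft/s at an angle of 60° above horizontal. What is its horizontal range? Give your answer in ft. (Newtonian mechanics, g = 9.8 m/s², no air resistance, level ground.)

v₀ = 131.2 ft/s × 0.3048 = 39.9898 m/s
R = v₀² × sin(2θ) / g = 39.9898² × sin(2 × 60°) / 9.8 = 1599.18 × 0.866025 / 9.8 = 141.319 m
R = 141.319 m / 0.3048 = 463.6 ft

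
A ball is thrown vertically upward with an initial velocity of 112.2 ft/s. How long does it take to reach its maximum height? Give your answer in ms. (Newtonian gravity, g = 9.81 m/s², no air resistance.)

v₀ = 112.2 ft/s × 0.3048 = 34.1986 m/s
t_up = v₀ / g = 34.1986 / 9.81 = 3.4861 s
t_up = 3.4861 s / 0.001 = 3486 ms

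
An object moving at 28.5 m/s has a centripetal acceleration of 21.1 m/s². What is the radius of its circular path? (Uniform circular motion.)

r = v²/a_c = 28.5²/21.1 = 38.5 m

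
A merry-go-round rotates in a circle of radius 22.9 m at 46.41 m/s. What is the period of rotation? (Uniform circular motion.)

T = 2πr/v = 2π×22.9/46.41 = 3.1 s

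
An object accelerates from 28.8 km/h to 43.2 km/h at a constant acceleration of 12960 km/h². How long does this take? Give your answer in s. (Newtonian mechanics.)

v₀ = 28.8 km/h × 0.2777777777777778 = 8.0 m/s
v = 43.2 km/h × 0.2777777777777778 = 12.0 m/s
a = 12960 km/h² × 7.716049382716049e-05 = 1.0 m/s²
t = (v - v₀) / a = (12.0 - 8.0) / 1.0 = 4.0 s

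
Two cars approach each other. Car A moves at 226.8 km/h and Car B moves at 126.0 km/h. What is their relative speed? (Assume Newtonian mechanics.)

v_rel = v_A + v_B = 226.8 + 126.0 = 352.8 km/h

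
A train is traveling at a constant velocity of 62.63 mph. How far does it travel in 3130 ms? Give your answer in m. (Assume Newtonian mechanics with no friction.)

v = 62.63 mph × 0.44704 = 27.9981 m/s
t = 3130 ms × 0.001 = 3.13 s
d = v × t = 27.9981 × 3.13 = 87.63 m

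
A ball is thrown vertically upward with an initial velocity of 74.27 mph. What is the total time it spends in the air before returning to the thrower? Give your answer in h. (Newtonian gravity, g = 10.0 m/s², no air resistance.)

v₀ = 74.27 mph × 0.44704 = 33.2017 m/s
t_total = 2 × v₀ / g = 2 × 33.2017 / 10.0 = 6.64034 s
t_total = 6.64034 s / 3600.0 = 0.001845 h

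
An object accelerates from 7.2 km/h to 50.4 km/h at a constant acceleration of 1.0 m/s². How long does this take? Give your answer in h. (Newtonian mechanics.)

v₀ = 7.2 km/h × 0.2777777777777778 = 2.0 m/s
v = 50.4 km/h × 0.2777777777777778 = 14.0 m/s
t = (v - v₀) / a = (14.0 - 2.0) / 1.0 = 12.0 s
t = 12.0 s / 3600.0 = 0.003333 h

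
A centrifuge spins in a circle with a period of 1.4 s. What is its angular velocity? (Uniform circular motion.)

ω = 2π/T = 2π/1.4 = 4.488 rad/s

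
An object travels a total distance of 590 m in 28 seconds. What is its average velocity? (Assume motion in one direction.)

v_avg = Δd / Δt = 590 / 28 = 21.07 m/s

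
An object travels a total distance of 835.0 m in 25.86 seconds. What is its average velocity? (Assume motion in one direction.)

v_avg = Δd / Δt = 835.0 / 25.86 = 32.29 m/s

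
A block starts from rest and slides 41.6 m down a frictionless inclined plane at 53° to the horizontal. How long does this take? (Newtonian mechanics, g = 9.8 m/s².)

a = g sin(θ) = 9.8 × sin(53°) = 7.8266 m/s²
t = √(2d/a) = √(2 × 41.6 / 7.8266) = 3.26 s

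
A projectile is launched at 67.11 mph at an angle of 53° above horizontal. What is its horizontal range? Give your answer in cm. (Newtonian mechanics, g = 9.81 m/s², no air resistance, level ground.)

v₀ = 67.11 mph × 0.44704 = 30.0009 m/s
R = v₀² × sin(2θ) / g = 30.0009² × sin(2 × 53°) / 9.81 = 900.054 × 0.961262 / 9.81 = 88.1945 m
R = 88.1945 m / 0.01 = 8819 cm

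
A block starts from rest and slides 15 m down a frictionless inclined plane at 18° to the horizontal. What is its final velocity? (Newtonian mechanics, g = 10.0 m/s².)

a = g sin(θ) = 10.0 × sin(18°) = 3.0902 m/s²
v = √(2ad) = √(2 × 3.0902 × 15) = 9.63 m/s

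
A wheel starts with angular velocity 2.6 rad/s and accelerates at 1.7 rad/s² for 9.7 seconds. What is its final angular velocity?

ω = ω₀ + αt = 2.6 + 1.7 × 9.7 = 19.09 rad/s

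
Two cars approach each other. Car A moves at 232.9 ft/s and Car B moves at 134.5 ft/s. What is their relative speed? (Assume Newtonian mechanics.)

v_rel = v_A + v_B = 232.9 + 134.5 = 367.4 ft/s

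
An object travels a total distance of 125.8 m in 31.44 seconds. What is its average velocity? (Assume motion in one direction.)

v_avg = Δd / Δt = 125.8 / 31.44 = 4.0 m/s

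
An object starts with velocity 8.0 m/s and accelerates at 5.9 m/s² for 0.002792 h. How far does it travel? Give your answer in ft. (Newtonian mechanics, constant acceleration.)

t = 0.002792 h × 3600.0 = 10.0512 s
d = v₀ × t + ½ × a × t² = 8.0 × 10.0512 + 0.5 × 5.9 × 10.0512² = 378.438 m
d = 378.438 m / 0.3048 = 1242 ft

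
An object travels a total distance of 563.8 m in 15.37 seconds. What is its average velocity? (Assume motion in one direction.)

v_avg = Δd / Δt = 563.8 / 15.37 = 36.68 m/s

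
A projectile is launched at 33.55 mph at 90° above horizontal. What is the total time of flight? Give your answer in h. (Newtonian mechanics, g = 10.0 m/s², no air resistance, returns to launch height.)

v₀ = 33.55 mph × 0.44704 = 14.9982 m/s
T = 2 × v₀ × sin(θ) / g = 2 × 14.9982 × sin(90°) / 10.0 = 2 × 14.9982 × 1.0 / 10.0 = 2.99964 s
T = 2.99964 s / 3600.0 = 0.0008332 h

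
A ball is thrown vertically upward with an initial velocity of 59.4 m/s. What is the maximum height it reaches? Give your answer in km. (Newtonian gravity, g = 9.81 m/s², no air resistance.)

h_max = v₀² / (2g) = 59.4² / (2 × 9.81) = 3528.36 / 19.62 = 179.835 m
h_max = 179.835 m / 1000.0 = 0.1798 km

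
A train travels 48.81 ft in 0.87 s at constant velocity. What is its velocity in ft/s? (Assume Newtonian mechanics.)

d = 48.81 ft × 0.3048 = 14.8773 m
v = d / t = 14.8773 / 0.87 = 17.1003 m/s
v = 17.1003 m/s / 0.3048 = 56.1 ft/s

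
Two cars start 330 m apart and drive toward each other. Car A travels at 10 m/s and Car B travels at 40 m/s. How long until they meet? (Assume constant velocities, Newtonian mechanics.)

Combined speed: v_combined = 10 + 40 = 50 m/s
Time to meet: t = d/v_combined = 330/50 = 6.6 s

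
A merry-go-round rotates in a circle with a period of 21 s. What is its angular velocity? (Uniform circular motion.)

ω = 2π/T = 2π/21 = 0.2992 rad/s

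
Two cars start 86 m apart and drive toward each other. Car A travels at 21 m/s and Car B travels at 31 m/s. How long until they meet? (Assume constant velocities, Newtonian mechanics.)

Combined speed: v_combined = 21 + 31 = 52 m/s
Time to meet: t = d/v_combined = 86/52 = 1.65 s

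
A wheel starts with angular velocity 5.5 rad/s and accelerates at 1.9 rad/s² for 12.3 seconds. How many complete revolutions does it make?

θ = ω₀t + ½αt² = 5.5×12.3 + ½×1.9×12.3² = 211.3755 rad
Total revolutions = θ/(2π) = 211.3755/(2π) = 33.64
Complete revolutions = ⌊33.64⌋ = 33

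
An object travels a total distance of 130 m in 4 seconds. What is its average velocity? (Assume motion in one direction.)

v_avg = Δd / Δt = 130 / 4 = 32.5 m/s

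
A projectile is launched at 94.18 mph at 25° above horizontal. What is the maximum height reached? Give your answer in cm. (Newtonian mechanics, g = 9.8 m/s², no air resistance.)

v₀ = 94.18 mph × 0.44704 = 42.1022 m/s
H = v₀² × sin²(θ) / (2g) = 42.1022² × sin(25°)² / (2 × 9.8) = 1772.6 × 0.178606 / 19.6 = 16.1529 m
H = 16.1529 m / 0.01 = 1615 cm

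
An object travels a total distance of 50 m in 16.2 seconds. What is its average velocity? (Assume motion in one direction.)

v_avg = Δd / Δt = 50 / 16.2 = 3.09 m/s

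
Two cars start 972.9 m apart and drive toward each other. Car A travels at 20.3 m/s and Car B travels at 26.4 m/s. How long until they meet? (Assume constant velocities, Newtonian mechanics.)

Combined speed: v_combined = 20.3 + 26.4 = 46.7 m/s
Time to meet: t = d/v_combined = 972.9/46.7 = 20.83 s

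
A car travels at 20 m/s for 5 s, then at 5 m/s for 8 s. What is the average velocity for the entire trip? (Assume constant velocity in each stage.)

d₁ = v₁t₁ = 20 × 5 = 100 m
d₂ = v₂t₂ = 5 × 8 = 40 m
d_total = 140 m, t_total = 13 s
v_avg = d_total/t_total = 140/13 = 10.77 m/s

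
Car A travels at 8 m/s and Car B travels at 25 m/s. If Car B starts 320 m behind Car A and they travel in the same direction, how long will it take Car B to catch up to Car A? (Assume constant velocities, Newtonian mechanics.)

Relative speed: v_rel = 25 - 8 = 17 m/s
Time to catch: t = d₀/v_rel = 320/17 = 18.82 s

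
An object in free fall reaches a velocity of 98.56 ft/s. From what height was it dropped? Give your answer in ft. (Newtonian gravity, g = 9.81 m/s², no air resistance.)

v = 98.56 ft/s × 0.3048 = 30.0411 m/s
h = v² / (2g) = 30.0411² / (2 × 9.81) = 45.9973 m
h = 45.9973 m / 0.3048 = 150.9 ft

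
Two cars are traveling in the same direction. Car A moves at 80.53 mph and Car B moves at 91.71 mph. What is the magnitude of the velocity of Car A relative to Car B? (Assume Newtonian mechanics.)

v_rel = |v_A - v_B| = |80.53 - 91.71| = 11.18 mph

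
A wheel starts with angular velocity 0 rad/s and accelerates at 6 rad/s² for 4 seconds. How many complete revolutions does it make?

θ = ω₀t + ½αt² = 0×4 + ½×6×4² = 48.0 rad
Total revolutions = θ/(2π) = 48.0/(2π) = 7.64
Complete revolutions = ⌊7.64⌋ = 7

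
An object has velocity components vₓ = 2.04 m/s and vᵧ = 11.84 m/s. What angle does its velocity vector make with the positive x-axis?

θ = arctan(vᵧ/vₓ) = arctan(11.84/2.04) = 80.22°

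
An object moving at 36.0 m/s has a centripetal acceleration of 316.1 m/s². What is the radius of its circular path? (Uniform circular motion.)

r = v²/a_c = 36.0²/316.1 = 4.1 m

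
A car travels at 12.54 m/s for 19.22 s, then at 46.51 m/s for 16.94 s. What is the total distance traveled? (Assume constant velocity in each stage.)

d₁ = v₁t₁ = 12.54 × 19.22 = 241.0188 m
d₂ = v₂t₂ = 46.51 × 16.94 = 787.8794 m
d_total = 241.0188 + 787.8794 = 1028.9 m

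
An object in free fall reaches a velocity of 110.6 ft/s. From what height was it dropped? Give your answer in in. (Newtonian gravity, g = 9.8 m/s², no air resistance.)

v = 110.6 ft/s × 0.3048 = 33.7109 m/s
h = v² / (2g) = 33.7109² / (2 × 9.8) = 57.9809 m
h = 57.9809 m / 0.0254 = 2283 in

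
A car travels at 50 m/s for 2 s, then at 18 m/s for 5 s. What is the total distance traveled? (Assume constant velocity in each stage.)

d₁ = v₁t₁ = 50 × 2 = 100 m
d₂ = v₂t₂ = 18 × 5 = 90 m
d_total = 100 + 90 = 190 m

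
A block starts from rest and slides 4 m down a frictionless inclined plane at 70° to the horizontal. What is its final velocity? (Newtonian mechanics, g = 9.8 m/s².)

a = g sin(θ) = 9.8 × sin(70°) = 9.209 m/s²
v = √(2ad) = √(2 × 9.209 × 4) = 8.58 m/s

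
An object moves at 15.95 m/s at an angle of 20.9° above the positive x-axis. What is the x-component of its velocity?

vₓ = v cos(θ) = 15.95 × cos(20.9°) = 14.9 m/s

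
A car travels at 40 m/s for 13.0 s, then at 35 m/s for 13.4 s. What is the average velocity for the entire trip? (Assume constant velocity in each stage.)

d₁ = v₁t₁ = 40 × 13.0 = 520.0 m
d₂ = v₂t₂ = 35 × 13.4 = 469.0 m
d_total = 989.0 m, t_total = 26.4 s
v_avg = d_total/t_total = 989.0/26.4 = 37.46 m/s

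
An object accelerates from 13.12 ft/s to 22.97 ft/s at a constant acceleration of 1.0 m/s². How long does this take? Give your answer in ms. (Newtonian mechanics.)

v₀ = 13.12 ft/s × 0.3048 = 3.99898 m/s
v = 22.97 ft/s × 0.3048 = 7.00126 m/s
t = (v - v₀) / a = (7.00126 - 3.99898) / 1.0 = 3.00228 s
t = 3.00228 s / 0.001 = 3002 ms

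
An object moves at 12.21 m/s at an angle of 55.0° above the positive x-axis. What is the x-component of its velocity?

vₓ = v cos(θ) = 12.21 × cos(55.0°) = 7.0 m/s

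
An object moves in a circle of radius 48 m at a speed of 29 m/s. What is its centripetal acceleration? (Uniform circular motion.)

a_c = v²/r = 29²/48 = 841/48 = 17.52 m/s²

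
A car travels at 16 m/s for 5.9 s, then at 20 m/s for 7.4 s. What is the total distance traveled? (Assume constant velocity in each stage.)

d₁ = v₁t₁ = 16 × 5.9 = 94.4 m
d₂ = v₂t₂ = 20 × 7.4 = 148.0 m
d_total = 94.4 + 148.0 = 242.4 m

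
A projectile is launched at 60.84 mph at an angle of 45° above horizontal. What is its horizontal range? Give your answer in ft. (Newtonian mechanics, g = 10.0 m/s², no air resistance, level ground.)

v₀ = 60.84 mph × 0.44704 = 27.1979 m/s
R = v₀² × sin(2θ) / g = 27.1979² × sin(2 × 45°) / 10.0 = 739.726 × 1.0 / 10.0 = 73.9726 m
R = 73.9726 m / 0.3048 = 242.7 ft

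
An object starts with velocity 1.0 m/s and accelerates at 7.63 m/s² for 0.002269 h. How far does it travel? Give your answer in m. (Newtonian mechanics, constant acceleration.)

t = 0.002269 h × 3600.0 = 8.1684 s
d = v₀ × t + ½ × a × t² = 1.0 × 8.1684 + 0.5 × 7.63 × 8.1684² = 262.7 m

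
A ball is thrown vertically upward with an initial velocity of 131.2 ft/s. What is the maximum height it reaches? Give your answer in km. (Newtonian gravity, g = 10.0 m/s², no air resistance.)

v₀ = 131.2 ft/s × 0.3048 = 39.9898 m/s
h_max = v₀² / (2g) = 39.9898² / (2 × 10.0) = 1599.18 / 20.0 = 79.959 m
h_max = 79.959 m / 1000.0 = 0.07996 km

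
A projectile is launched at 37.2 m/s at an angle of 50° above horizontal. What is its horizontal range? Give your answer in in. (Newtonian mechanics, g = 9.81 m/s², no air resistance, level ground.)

R = v₀² × sin(2θ) / g = 37.2² × sin(2 × 50°) / 9.81 = 1383.84 × 0.984808 / 9.81 = 138.921 m
R = 138.921 m / 0.0254 = 5469 in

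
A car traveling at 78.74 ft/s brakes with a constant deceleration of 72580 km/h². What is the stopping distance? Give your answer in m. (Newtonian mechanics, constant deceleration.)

v₀ = 78.74 ft/s × 0.3048 = 24.0 m/s
a = 72580 km/h² × 7.716049382716049e-05 = 5.60031 m/s²
d = v₀² / (2a) = 24.0² / (2 × 5.60031) = 576.0 / 11.2006 = 51.43 m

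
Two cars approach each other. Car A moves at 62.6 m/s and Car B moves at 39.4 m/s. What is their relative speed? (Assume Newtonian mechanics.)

v_rel = v_A + v_B = 62.6 + 39.4 = 102.0 m/s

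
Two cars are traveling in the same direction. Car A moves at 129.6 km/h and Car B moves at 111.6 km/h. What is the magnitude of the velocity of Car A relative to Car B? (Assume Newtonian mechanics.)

v_rel = |v_A - v_B| = |129.6 - 111.6| = 18.0 km/h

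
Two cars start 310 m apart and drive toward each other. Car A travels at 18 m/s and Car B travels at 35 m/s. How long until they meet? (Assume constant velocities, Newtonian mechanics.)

Combined speed: v_combined = 18 + 35 = 53 m/s
Time to meet: t = d/v_combined = 310/53 = 5.85 s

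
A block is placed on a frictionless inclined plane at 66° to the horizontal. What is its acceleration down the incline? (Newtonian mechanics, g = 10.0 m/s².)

a = g sin(θ) = 10.0 × sin(66°) = 10.0 × 0.91355 = 9.14 m/s²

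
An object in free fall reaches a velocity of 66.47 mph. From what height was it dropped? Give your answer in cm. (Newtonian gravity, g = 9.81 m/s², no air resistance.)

v = 66.47 mph × 0.44704 = 29.7147 m/s
h = v² / (2g) = 29.7147² / (2 × 9.81) = 45.0032 m
h = 45.0032 m / 0.01 = 4500 cm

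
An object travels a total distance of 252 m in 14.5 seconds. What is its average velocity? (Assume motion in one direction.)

v_avg = Δd / Δt = 252 / 14.5 = 17.38 m/s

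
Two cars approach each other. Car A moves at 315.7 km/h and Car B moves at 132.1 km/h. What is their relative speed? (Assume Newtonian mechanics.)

v_rel = v_A + v_B = 315.7 + 132.1 = 447.8 km/h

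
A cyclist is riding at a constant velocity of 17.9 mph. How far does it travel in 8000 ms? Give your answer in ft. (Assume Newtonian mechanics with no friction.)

v = 17.9 mph × 0.44704 = 8.00202 m/s
t = 8000 ms × 0.001 = 8.0 s
d = v × t = 8.00202 × 8.0 = 64.0162 m
d = 64.0162 m / 0.3048 = 210.0 ft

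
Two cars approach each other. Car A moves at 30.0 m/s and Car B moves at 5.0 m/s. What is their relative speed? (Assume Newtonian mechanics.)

v_rel = v_A + v_B = 30.0 + 5.0 = 35.0 m/s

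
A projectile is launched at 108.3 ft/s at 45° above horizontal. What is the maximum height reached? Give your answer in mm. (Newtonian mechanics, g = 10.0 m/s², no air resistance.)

v₀ = 108.3 ft/s × 0.3048 = 33.0098 m/s
H = v₀² × sin²(θ) / (2g) = 33.0098² × sin(45°)² / (2 × 10.0) = 1089.65 × 0.5 / 20.0 = 27.2413 m
H = 27.2413 m / 0.001 = 27240 mm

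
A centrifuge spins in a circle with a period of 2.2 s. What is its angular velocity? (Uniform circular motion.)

ω = 2π/T = 2π/2.2 = 2.856 rad/s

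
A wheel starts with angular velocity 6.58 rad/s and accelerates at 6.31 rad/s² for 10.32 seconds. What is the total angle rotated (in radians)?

θ = ω₀t + ½αt² = 6.58×10.32 + ½×6.31×10.32² = 403.92 rad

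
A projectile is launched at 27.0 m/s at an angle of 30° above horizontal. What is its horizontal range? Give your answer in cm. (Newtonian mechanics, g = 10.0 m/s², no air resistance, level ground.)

R = v₀² × sin(2θ) / g = 27.0² × sin(2 × 30°) / 10.0 = 729.0 × 0.866025 / 10.0 = 63.1332 m
R = 63.1332 m / 0.01 = 6313 cm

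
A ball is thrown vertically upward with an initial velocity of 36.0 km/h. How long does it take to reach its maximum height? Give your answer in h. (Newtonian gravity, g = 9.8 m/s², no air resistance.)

v₀ = 36.0 km/h × 0.2777777777777778 = 10.0 m/s
t_up = v₀ / g = 10.0 / 9.8 = 1.02041 s
t_up = 1.02041 s / 3600.0 = 0.0002834 h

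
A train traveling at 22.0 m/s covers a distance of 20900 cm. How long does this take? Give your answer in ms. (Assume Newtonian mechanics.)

d = 20900 cm × 0.01 = 209.0 m
t = d / v = 209.0 / 22.0 = 9.5 s
t = 9.5 s / 0.001 = 9500 ms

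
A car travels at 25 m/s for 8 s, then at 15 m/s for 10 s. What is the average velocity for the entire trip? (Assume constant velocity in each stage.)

d₁ = v₁t₁ = 25 × 8 = 200 m
d₂ = v₂t₂ = 15 × 10 = 150 m
d_total = 350 m, t_total = 18 s
v_avg = d_total/t_total = 350/18 = 19.44 m/s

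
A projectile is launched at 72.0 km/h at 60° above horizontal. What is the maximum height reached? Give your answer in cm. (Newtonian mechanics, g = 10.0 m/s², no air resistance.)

v₀ = 72.0 km/h × 0.2777777777777778 = 20.0 m/s
H = v₀² × sin²(θ) / (2g) = 20.0² × sin(60°)² / (2 × 10.0) = 400.0 × 0.75 / 20.0 = 15.0 m
H = 15.0 m / 0.01 = 1500 cm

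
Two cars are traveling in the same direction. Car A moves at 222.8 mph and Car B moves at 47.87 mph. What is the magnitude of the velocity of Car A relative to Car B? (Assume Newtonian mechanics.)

v_rel = |v_A - v_B| = |222.8 - 47.87| = 174.93 mph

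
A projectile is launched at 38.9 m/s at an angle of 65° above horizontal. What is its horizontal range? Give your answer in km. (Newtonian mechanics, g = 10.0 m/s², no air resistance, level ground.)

R = v₀² × sin(2θ) / g = 38.9² × sin(2 × 65°) / 10.0 = 1513.21 × 0.766044 / 10.0 = 115.919 m
R = 115.919 m / 1000.0 = 0.1159 km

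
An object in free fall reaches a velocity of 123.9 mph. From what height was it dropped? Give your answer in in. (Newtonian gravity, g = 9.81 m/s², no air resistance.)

v = 123.9 mph × 0.44704 = 55.3883 m/s
h = v² / (2g) = 55.3883² / (2 × 9.81) = 156.364 m
h = 156.364 m / 0.0254 = 6156 in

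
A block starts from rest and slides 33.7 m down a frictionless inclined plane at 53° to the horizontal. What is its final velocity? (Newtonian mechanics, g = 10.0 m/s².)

a = g sin(θ) = 10.0 × sin(53°) = 7.9864 m/s²
v = √(2ad) = √(2 × 7.9864 × 33.7) = 23.2 m/s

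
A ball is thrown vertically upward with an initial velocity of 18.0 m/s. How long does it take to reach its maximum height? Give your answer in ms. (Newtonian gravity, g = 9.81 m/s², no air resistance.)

t_up = v₀ / g = 18.0 / 9.81 = 1.83486 s
t_up = 1.83486 s / 0.001 = 1835 ms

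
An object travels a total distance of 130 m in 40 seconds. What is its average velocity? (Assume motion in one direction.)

v_avg = Δd / Δt = 130 / 40 = 3.25 m/s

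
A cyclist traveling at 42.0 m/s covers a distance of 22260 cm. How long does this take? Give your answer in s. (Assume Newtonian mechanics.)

d = 22260 cm × 0.01 = 222.6 m
t = d / v = 222.6 / 42.0 = 5.3 s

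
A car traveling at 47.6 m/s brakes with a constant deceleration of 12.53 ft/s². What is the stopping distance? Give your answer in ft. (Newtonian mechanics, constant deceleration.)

a = 12.53 ft/s² × 0.3048 = 3.81914 m/s²
d = v₀² / (2a) = 47.6² / (2 × 3.81914) = 2265.76 / 7.63828 = 296.632 m
d = 296.632 m / 0.3048 = 973.2 ft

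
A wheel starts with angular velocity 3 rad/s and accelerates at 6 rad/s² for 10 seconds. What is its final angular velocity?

ω = ω₀ + αt = 3 + 6 × 10 = 63 rad/s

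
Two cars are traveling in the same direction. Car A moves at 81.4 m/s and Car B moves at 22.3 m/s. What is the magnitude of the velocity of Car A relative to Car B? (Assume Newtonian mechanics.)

v_rel = |v_A - v_B| = |81.4 - 22.3| = 59.1 m/s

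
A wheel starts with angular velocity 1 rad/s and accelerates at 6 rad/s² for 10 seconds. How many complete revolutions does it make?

θ = ω₀t + ½αt² = 1×10 + ½×6×10² = 310.0 rad
Total revolutions = θ/(2π) = 310.0/(2π) = 49.34
Complete revolutions = ⌊49.34⌋ = 49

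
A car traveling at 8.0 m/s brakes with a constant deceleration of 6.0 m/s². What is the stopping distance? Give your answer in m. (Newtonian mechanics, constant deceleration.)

d = v₀² / (2a) = 8.0² / (2 × 6.0) = 64.0 / 12.0 = 5.333 m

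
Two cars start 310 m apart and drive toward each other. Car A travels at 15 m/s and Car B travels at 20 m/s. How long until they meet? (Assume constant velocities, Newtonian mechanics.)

Combined speed: v_combined = 15 + 20 = 35 m/s
Time to meet: t = d/v_combined = 310/35 = 8.86 s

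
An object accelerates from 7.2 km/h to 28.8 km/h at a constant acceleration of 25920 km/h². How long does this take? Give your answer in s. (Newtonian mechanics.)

v₀ = 7.2 km/h × 0.2777777777777778 = 2.0 m/s
v = 28.8 km/h × 0.2777777777777778 = 8.0 m/s
a = 25920 km/h² × 7.716049382716049e-05 = 2.0 m/s²
t = (v - v₀) / a = (8.0 - 2.0) / 2.0 = 3.0 s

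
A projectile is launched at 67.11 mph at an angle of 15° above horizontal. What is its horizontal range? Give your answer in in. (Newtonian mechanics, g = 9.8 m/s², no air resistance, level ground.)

v₀ = 67.11 mph × 0.44704 = 30.0009 m/s
R = v₀² × sin(2θ) / g = 30.0009² × sin(2 × 15°) / 9.8 = 900.054 × 0.5 / 9.8 = 45.9211 m
R = 45.9211 m / 0.0254 = 1808 in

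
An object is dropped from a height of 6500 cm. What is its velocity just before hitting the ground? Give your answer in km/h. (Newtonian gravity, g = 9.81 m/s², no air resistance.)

h = 6500 cm × 0.01 = 65.0 m
v = √(2gh) = √(2 × 9.81 × 65.0) = 35.7113 m/s
v = 35.7113 m/s / 0.2777777777777778 = 128.6 km/h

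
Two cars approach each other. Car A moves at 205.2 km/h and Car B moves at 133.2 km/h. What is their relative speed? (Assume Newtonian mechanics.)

v_rel = v_A + v_B = 205.2 + 133.2 = 338.4 km/h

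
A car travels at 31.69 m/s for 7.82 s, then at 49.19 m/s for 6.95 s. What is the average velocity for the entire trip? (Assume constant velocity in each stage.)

d₁ = v₁t₁ = 31.69 × 7.82 = 247.8158 m
d₂ = v₂t₂ = 49.19 × 6.95 = 341.8705 m
d_total = 589.6863 m, t_total = 14.77 s
v_avg = d_total/t_total = 589.6863/14.77 = 39.92 m/s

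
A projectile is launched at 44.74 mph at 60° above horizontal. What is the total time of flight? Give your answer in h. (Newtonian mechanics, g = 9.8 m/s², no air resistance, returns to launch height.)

v₀ = 44.74 mph × 0.44704 = 20.0006 m/s
T = 2 × v₀ × sin(θ) / g = 2 × 20.0006 × sin(60°) / 9.8 = 2 × 20.0006 × 0.866025 / 9.8 = 3.5349 s
T = 3.5349 s / 3600.0 = 0.0009819 h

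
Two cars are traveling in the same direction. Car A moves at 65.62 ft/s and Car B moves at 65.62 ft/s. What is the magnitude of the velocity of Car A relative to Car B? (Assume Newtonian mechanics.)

v_rel = |v_A - v_B| = |65.62 - 65.62| = 0.0 ft/s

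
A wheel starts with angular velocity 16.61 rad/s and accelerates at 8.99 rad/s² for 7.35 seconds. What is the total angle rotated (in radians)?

θ = ω₀t + ½αt² = 16.61×7.35 + ½×8.99×7.35² = 364.91 rad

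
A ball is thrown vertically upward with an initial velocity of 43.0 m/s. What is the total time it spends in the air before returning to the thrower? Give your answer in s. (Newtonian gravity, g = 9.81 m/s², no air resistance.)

t_total = 2 × v₀ / g = 2 × 43.0 / 9.81 = 8.767 s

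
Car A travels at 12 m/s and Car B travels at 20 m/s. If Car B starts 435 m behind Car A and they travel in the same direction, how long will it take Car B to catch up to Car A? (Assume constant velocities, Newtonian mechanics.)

Relative speed: v_rel = 20 - 12 = 8 m/s
Time to catch: t = d₀/v_rel = 435/8 = 54.38 s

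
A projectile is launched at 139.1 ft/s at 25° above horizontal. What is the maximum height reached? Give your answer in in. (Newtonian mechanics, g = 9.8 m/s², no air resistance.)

v₀ = 139.1 ft/s × 0.3048 = 42.3977 m/s
H = v₀² × sin²(θ) / (2g) = 42.3977² × sin(25°)² / (2 × 9.8) = 1797.56 × 0.178606 / 19.6 = 16.3804 m
H = 16.3804 m / 0.0254 = 644.9 in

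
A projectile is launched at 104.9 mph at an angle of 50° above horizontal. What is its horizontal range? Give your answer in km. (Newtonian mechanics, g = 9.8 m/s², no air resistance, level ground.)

v₀ = 104.9 mph × 0.44704 = 46.8945 m/s
R = v₀² × sin(2θ) / g = 46.8945² × sin(2 × 50°) / 9.8 = 2199.09 × 0.984808 / 9.8 = 220.988 m
R = 220.988 m / 1000.0 = 0.221 km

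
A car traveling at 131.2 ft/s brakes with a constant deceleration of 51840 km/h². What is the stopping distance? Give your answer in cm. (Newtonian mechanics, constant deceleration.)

v₀ = 131.2 ft/s × 0.3048 = 39.9898 m/s
a = 51840 km/h² × 7.716049382716049e-05 = 4.0 m/s²
d = v₀² / (2a) = 39.9898² / (2 × 4.0) = 1599.18 / 8.0 = 199.898 m
d = 199.898 m / 0.01 = 19990 cm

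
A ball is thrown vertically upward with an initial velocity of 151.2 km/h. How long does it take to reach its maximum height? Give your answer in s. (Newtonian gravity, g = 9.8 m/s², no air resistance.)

v₀ = 151.2 km/h × 0.2777777777777778 = 42.0 m/s
t_up = v₀ / g = 42.0 / 9.8 = 4.286 s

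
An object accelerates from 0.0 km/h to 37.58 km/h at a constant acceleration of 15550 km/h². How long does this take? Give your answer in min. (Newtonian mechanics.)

v₀ = 0.0 km/h × 0.2777777777777778 = 0.0 m/s
v = 37.58 km/h × 0.2777777777777778 = 10.4389 m/s
a = 15550 km/h² × 7.716049382716049e-05 = 1.19985 m/s²
t = (v - v₀) / a = (10.4389 - 0.0) / 1.19985 = 8.70017 s
t = 8.70017 s / 60.0 = 0.145 min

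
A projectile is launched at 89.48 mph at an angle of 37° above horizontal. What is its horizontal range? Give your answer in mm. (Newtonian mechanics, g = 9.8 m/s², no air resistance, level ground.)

v₀ = 89.48 mph × 0.44704 = 40.0011 m/s
R = v₀² × sin(2θ) / g = 40.0011² × sin(2 × 37°) / 9.8 = 1600.09 × 0.961262 / 9.8 = 156.95 m
R = 156.95 m / 0.001 = 156900 mm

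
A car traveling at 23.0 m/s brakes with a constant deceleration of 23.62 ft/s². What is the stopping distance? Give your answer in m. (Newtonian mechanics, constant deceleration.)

a = 23.62 ft/s² × 0.3048 = 7.19938 m/s²
d = v₀² / (2a) = 23.0² / (2 × 7.19938) = 529.0 / 14.3988 = 36.74 m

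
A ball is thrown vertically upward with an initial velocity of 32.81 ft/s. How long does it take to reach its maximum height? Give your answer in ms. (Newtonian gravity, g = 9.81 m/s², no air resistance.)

v₀ = 32.81 ft/s × 0.3048 = 10.0005 m/s
t_up = v₀ / g = 10.0005 / 9.81 = 1.01942 s
t_up = 1.01942 s / 0.001 = 1019 ms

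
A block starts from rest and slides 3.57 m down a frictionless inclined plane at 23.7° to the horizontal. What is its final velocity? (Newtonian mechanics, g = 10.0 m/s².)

a = g sin(θ) = 10.0 × sin(23.7°) = 4.0195 m/s²
v = √(2ad) = √(2 × 4.0195 × 3.57) = 5.36 m/s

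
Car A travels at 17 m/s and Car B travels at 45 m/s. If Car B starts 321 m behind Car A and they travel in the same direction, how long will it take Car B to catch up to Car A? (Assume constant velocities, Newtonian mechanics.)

Relative speed: v_rel = 45 - 17 = 28 m/s
Time to catch: t = d₀/v_rel = 321/28 = 11.46 s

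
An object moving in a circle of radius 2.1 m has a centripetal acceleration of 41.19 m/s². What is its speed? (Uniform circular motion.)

v = √(a_c × r) = √(41.19 × 2.1) = 9.3 m/s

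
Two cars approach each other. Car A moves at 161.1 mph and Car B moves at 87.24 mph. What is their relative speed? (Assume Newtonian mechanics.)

v_rel = v_A + v_B = 161.1 + 87.24 = 248.34 mph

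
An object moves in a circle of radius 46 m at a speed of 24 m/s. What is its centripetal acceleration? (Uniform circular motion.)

a_c = v²/r = 24²/46 = 576/46 = 12.52 m/s²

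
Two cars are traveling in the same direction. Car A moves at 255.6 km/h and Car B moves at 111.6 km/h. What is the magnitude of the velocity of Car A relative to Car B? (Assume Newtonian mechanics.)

v_rel = |v_A - v_B| = |255.6 - 111.6| = 144.0 km/h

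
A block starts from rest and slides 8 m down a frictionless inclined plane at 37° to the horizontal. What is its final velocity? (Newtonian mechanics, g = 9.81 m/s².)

a = g sin(θ) = 9.81 × sin(37°) = 5.9038 m/s²
v = √(2ad) = √(2 × 5.9038 × 8) = 9.72 m/s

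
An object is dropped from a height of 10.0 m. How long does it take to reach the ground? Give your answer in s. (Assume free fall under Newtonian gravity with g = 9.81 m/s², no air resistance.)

t = √(2h/g) = √(2 × 10.0 / 9.81) = 1.428 s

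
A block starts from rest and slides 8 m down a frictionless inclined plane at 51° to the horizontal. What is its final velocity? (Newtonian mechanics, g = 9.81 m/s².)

a = g sin(θ) = 9.81 × sin(51°) = 7.6238 m/s²
v = √(2ad) = √(2 × 7.6238 × 8) = 11.04 m/s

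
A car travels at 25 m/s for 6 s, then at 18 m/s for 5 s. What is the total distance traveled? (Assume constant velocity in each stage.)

d₁ = v₁t₁ = 25 × 6 = 150 m
d₂ = v₂t₂ = 18 × 5 = 90 m
d_total = 150 + 90 = 240 m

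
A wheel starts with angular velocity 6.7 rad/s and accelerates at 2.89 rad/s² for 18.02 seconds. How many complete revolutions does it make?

θ = ω₀t + ½αt² = 6.7×18.02 + ½×2.89×18.02² = 589.954978 rad
Total revolutions = θ/(2π) = 589.954978/(2π) = 93.89
Complete revolutions = ⌊93.89⌋ = 93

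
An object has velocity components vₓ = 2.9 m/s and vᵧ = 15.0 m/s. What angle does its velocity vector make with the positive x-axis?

θ = arctan(vᵧ/vₓ) = arctan(15.0/2.9) = 79.06°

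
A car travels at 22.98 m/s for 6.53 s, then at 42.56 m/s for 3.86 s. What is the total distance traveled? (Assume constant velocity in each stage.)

d₁ = v₁t₁ = 22.98 × 6.53 = 150.0594 m
d₂ = v₂t₂ = 42.56 × 3.86 = 164.2816 m
d_total = 150.0594 + 164.2816 = 314.34 m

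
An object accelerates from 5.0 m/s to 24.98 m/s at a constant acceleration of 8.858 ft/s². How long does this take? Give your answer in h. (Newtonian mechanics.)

a = 8.858 ft/s² × 0.3048 = 2.69992 m/s²
t = (v - v₀) / a = (24.98 - 5.0) / 2.69992 = 7.40022 s
t = 7.40022 s / 3600.0 = 0.002056 h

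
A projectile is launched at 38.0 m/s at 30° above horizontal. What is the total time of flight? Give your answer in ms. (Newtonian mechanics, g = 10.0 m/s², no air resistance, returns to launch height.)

T = 2 × v₀ × sin(θ) / g = 2 × 38.0 × sin(30°) / 10.0 = 2 × 38.0 × 0.5 / 10.0 = 3.8 s
T = 3.8 s / 0.001 = 3800 ms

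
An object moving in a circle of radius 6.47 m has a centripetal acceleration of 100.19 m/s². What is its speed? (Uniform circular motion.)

v = √(a_c × r) = √(100.19 × 6.47) = 25.46 m/s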